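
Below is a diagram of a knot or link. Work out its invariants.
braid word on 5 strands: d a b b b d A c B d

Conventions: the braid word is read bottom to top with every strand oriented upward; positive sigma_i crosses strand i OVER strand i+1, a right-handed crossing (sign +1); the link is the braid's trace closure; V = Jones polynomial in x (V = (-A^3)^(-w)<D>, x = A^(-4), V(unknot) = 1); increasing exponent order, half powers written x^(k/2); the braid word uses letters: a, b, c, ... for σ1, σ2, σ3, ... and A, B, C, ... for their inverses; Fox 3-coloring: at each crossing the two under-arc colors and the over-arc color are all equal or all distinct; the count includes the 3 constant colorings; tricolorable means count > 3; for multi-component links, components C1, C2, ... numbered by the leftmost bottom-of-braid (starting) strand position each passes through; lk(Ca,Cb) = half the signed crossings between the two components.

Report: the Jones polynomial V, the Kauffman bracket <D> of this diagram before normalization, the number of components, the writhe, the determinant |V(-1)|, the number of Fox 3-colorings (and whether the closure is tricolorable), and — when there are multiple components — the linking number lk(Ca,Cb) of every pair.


V = x^2 + 2x^4 - 2x^5 + x^6 - 2x^7 + x^8
<D> = A^-14 - 2A^-10 + A^-6 - 2A^-2 + 2A^2 + A^10 (w = +6)
1 component over 10 crossings, w = +6
27 Fox colorings among 3^10, |V(-1)| = 9: tricolorable
why: the span of V is 6, forcing >= 6 crossings in any diagram


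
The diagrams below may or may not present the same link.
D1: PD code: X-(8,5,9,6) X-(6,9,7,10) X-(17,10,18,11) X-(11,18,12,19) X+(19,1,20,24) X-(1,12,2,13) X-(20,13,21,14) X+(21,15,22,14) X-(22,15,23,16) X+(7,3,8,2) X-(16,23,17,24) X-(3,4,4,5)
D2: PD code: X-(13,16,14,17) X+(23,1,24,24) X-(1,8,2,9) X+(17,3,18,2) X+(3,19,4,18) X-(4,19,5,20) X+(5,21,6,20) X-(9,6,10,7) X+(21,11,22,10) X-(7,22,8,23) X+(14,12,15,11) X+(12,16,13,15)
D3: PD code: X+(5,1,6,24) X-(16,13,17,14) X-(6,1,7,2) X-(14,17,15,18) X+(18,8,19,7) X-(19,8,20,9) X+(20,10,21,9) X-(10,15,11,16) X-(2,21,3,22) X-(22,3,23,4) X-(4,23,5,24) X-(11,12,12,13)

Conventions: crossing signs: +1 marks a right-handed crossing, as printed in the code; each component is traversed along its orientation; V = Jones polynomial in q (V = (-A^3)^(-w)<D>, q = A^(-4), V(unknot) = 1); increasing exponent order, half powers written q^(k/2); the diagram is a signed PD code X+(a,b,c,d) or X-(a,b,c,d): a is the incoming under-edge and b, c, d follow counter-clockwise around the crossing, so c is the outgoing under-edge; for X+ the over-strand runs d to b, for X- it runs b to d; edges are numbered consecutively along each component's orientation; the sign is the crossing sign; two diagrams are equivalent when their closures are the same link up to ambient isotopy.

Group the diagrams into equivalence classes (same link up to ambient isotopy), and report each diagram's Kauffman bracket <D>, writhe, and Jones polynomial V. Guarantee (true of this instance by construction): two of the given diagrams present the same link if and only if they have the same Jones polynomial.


grouping into links: {D1} | {D2} | {D3}
V(D1) = -q^-6 + q^-5 - q^-4 + 2q^-3 - q^-2 + q^-1  (w -6, c 12, <D> = A^-14 - A^-10 + 2A^-6 - A^-2 + A^2 - A^6)
D2 (bracket -A^-6 + 2A^-2 - 2A^2 + 3A^6 - 2A^10 + 2A^14 - A^18; 12 crossings at w = +2): V = -q^-3 + 2q^-2 - 2q^-1 + 3 - 2q + 2q^2 - q^3
V(D3) = q^-8 - 2q^-7 + q^-6 - 2q^-5 + 2q^-4 + q^-2  [12 crossings, <D> = A^-10 + 2A^-2 - 2A^2 + A^6 - 2A^10 + A^14, w = -6]
why: V(q) takes 3 values over 3 diagrams, fixing the grouping


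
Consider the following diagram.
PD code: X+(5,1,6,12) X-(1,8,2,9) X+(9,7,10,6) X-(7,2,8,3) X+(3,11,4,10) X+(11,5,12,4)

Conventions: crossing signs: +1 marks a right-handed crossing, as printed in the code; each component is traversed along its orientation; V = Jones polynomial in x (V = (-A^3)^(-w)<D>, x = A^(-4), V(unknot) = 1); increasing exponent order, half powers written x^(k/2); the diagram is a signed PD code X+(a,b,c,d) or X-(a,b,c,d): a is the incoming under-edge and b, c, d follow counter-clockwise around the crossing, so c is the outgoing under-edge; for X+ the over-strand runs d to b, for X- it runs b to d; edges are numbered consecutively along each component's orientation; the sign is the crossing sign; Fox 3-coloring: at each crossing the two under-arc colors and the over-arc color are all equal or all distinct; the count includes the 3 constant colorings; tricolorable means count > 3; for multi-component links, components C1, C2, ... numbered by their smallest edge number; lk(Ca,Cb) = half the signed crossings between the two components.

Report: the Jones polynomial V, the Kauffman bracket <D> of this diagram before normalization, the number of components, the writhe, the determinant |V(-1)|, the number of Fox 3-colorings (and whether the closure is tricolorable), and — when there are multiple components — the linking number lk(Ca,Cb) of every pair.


V = x^-1 - 1 + 2x - 2x^2 + 2x^3 - 2x^4 + x^5
<D> = A^-14 - 2A^-10 + 2A^-6 - 2A^-2 + 2A^2 - A^6 + A^10 (w = +2)
1 component over 6 crossings, w = +2
3 Fox colorings among 3^6, |V(-1)| = 11: not tricolorable
why: |V(-1)| = 11: so not tricolorable, since 3 does not divide 11


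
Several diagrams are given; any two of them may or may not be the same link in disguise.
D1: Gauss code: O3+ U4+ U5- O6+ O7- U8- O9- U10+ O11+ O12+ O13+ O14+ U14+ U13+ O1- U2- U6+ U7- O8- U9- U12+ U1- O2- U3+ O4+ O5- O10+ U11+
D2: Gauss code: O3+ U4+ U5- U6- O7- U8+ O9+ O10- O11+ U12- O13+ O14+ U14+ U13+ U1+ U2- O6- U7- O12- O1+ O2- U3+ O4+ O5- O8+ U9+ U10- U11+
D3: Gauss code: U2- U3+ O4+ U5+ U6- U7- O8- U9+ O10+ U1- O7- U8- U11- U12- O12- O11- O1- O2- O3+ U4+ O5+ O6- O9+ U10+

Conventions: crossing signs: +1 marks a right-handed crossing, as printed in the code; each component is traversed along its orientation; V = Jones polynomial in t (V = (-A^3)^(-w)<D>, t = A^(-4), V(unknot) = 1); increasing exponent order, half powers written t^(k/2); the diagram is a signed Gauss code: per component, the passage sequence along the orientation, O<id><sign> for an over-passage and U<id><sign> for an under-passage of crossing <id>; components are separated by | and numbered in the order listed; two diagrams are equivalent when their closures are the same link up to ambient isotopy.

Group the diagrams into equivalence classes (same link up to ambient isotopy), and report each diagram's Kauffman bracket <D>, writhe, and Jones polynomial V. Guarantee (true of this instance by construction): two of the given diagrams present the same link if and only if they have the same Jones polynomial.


classes: {D1, D2, D3}
V(D1) = -t^-3 + 2t^-2 - 2t^-1 + 3 - 2t + 2t^2 - t^3  [14 crossings, <D> = -A^-6 + 2A^-2 - 2A^2 + 3A^6 - 2A^10 + 2A^14 - A^18, w = +2]
V(D2) = -t^-3 + 2t^-2 - 2t^-1 + 3 - 2t + 2t^2 - t^3  (w +2, c 14, <D> = -A^-6 + 2A^-2 - 2A^2 + 3A^6 - 2A^10 + 2A^14 - A^18)
V(D3) = -t^-3 + 2t^-2 - 2t^-1 + 3 - 2t + 2t^2 - t^3  (w -2, c 12, <D> = -A^-18 + 2A^-14 - 2A^-10 + 3A^-6 - 2A^-2 + 2A^2 - A^6)
insight: one V(t) for all 3 diagrams — one class (guaranteed)


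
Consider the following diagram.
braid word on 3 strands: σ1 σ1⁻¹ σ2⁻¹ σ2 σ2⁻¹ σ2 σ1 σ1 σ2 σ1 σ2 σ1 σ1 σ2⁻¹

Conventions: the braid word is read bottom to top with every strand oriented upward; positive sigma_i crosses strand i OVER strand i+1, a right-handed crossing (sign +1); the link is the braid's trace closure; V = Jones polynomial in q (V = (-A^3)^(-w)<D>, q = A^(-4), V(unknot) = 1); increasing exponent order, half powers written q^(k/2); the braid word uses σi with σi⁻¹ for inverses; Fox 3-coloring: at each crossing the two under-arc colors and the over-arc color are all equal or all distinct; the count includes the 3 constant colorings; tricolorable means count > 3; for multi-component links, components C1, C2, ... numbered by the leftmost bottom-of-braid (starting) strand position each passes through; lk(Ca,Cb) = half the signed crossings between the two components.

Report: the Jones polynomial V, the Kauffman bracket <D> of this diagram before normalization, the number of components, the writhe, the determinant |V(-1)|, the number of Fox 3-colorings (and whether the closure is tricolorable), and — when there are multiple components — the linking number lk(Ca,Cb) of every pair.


V(q) = q^2 + 2q^4 - 2q^5 + q^6 - 2q^7 + q^8
bracket: A^-14 - 2A^-10 + A^-6 - 2A^-2 + 2A^2 + A^10, w = +6
1 component, writhe +6, over 14 crossings
det 9, colorings 27 of 3^14 — tricolorable
observation: det 9 = |V(-1)|; divisible by 3, so tricolorable


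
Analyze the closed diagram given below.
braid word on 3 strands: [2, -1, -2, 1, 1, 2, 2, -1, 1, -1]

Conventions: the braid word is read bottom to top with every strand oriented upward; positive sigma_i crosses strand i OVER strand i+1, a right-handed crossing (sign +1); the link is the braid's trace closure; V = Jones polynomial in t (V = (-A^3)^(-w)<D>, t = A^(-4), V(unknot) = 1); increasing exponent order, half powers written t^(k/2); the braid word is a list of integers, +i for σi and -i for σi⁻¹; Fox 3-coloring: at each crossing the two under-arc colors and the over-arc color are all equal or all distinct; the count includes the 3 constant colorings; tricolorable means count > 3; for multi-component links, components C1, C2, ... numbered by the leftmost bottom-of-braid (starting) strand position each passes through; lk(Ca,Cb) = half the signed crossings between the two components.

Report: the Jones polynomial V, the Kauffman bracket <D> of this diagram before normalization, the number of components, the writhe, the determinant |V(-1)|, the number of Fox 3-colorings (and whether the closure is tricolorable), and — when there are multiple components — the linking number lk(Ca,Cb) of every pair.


Jones polynomial: V(t) = t^-1 - 1 + 2t - 2t^2 + 2t^3 - 2t^4 + t^5
<D> = A^-14 - 2A^-10 + 2A^-6 - 2A^-2 + 2A^2 - A^6 + A^10; writhe +2
components 1, writhe +2 (10 crossings)
3-colorings: 3 of 3^10, det 11 — not tricolorable
note: the span of V is 6, forcing >= 6 crossings in any diagram


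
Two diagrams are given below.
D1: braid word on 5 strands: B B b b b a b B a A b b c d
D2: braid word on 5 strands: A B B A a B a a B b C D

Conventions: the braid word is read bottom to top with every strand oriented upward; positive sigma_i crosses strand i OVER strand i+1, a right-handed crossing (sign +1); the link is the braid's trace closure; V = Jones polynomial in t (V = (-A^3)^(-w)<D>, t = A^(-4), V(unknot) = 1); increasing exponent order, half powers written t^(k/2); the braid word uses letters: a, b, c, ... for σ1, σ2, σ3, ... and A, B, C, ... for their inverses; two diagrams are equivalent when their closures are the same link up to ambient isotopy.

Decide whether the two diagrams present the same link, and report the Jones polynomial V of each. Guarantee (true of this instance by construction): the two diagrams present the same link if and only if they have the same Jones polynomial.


equivalent: no
V(D1) = t + t^3 - t^4  (w +6, c 14, <D> = -A^2 + A^6 + A^14)
V(D2) = -t^-4 + t^-3 + t^-1  (w -4, c 12, <D> = A^-8 + 1 - A^4)
why: 2 values of V(t) split the 2 diagrams


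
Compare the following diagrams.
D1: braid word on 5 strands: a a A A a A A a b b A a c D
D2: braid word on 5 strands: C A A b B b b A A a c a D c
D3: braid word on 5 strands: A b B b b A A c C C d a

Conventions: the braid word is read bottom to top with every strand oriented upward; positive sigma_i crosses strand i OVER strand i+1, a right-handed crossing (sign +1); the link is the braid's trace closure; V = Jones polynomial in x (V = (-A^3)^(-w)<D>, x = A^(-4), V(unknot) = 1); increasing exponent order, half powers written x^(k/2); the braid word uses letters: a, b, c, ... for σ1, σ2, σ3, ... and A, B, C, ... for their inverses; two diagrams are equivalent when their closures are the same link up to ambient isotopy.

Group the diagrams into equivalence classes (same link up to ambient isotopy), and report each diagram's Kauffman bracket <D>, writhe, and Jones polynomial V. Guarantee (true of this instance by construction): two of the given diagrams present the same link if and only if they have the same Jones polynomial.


equivalence classes: {D1} | {D2, D3}
D1 (bracket A^-6 + A^-2 + A^2 + A^6; 14 crossings at w = +2): V = 1 + x + x^2 + x^3
V(D2) = x^-2 + 2 + x^2  (w 0, c 14, <D> = A^-8 + 2 + A^8)
V(D3) = x^-2 + 2 + x^2  [12 crossings, <D> = A^-8 + 2 + A^8, w = 0]
key observation: V(x) takes 2 values over 3 diagrams, fixing the grouping


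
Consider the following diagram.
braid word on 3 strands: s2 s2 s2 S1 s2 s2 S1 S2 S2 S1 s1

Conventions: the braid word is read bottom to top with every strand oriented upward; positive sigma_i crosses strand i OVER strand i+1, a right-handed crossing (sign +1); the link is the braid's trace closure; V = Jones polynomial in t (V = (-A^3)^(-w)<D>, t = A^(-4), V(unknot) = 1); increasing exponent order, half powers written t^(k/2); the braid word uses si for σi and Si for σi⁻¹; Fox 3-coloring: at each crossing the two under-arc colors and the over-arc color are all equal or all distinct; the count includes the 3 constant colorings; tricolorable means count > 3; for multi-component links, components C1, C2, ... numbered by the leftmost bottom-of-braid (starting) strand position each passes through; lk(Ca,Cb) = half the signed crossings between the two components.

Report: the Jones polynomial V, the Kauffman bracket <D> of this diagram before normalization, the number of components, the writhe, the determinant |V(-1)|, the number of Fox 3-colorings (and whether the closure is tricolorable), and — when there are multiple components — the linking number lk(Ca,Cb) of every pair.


V = -t^(-3/2) + t^(-1/2) - 2t^(1/2) + t^(3/2) - 2t^(5/2) + t^(7/2)
<D> = -A^-11 + 2A^-7 - A^-3 + 2A - A^5 + A^9 (w = +1)
2 components over 11 crossings, w = +1
lk(C1,C2): 0
3 Fox colorings among 3^11, |V(-1)| = 8: not tricolorable
why: every pair of the 2 components has lk = 0


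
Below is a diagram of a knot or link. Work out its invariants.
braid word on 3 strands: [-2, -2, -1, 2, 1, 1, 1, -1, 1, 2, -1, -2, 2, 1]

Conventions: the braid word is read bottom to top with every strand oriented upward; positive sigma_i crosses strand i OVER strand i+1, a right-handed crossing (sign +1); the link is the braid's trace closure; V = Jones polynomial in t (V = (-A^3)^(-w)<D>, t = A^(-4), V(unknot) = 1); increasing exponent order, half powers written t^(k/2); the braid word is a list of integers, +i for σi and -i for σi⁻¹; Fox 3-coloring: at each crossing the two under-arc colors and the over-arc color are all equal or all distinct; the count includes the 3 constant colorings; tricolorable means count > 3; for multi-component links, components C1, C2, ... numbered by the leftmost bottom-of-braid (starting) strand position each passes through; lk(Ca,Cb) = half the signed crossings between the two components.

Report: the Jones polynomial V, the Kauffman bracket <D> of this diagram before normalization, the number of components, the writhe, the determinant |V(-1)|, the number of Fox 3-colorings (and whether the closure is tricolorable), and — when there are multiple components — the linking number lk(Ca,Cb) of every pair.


V = t + t^3 - t^4
<D> = -A^-10 + A^-6 + A^2 (w = +2)
1 component over 14 crossings, w = +2
9 Fox colorings among 3^14, |V(-1)| = 3: tricolorable
why: inverse pairs cancel, leaving σ2⁻¹ σ2⁻¹ σ1⁻¹ σ2 σ1 σ1 σ1 σ2


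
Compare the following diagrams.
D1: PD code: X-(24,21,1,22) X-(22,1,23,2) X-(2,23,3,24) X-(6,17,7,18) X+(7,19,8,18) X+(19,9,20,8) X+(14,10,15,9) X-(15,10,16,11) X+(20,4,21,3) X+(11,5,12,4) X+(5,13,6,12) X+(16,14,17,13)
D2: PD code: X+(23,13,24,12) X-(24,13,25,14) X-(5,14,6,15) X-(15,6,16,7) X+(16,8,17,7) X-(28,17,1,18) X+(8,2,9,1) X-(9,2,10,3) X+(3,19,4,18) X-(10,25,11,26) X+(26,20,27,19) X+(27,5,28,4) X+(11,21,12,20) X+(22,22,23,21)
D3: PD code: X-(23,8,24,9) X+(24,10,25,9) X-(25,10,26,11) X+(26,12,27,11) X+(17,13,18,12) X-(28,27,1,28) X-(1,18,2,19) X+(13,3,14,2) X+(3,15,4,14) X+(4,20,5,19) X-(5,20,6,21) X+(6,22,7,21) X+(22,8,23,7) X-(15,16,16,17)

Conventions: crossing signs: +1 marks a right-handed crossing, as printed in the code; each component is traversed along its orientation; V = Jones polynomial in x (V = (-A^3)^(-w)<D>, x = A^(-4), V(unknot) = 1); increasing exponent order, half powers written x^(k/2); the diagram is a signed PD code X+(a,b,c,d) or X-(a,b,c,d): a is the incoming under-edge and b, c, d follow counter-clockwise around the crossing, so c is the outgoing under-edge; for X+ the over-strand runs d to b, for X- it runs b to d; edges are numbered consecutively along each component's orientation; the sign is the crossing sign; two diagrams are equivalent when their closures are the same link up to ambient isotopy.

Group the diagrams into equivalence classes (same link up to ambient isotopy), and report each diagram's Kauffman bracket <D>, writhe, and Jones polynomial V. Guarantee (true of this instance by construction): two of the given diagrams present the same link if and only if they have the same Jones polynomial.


grouping into links: {D1} | {D2} | {D3}
V(D1) = -x^-3 + x^-2 - x^-1 + 3 - x + x^2 - x^3  (w +2, c 12, <D> = -A^-6 + A^-2 - A^2 + 3A^6 - A^10 + A^14 - A^18)
V(D2) = 1  (w +2, c 14, <D> = A^6)
V(D3) = x - x^2 + 2x^3 - x^4 + x^5 - x^6  [14 crossings, <D> = -A^-18 + A^-14 - A^-10 + 2A^-6 - A^-2 + A^2, w = +2]
why: comparing 3 Jones polynomials yields 3 groups


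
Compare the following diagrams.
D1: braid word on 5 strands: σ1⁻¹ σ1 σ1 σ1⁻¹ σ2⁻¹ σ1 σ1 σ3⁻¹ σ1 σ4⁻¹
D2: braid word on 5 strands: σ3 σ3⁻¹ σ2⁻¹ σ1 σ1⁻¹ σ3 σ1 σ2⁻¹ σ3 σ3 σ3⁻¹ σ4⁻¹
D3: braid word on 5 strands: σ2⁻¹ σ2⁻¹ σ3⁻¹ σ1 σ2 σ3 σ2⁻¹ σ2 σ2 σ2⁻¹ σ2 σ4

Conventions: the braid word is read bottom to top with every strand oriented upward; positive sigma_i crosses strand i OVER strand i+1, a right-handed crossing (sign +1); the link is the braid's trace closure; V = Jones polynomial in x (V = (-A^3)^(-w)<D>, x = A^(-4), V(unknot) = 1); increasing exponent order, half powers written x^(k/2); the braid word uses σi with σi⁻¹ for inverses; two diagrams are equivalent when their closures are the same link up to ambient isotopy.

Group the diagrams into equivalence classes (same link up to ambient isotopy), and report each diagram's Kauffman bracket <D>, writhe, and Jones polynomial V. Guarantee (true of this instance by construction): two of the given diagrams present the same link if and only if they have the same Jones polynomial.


grouping into links: {D1} | {D2} | {D3}
V(D1) = x + x^3 - x^4  (w 0, c 10, <D> = -A^-16 + A^-12 + A^-4)
D2 (bracket A^-8 - A^-4 + 1 - A^4 + A^8; 12 crossings at w = 0): V = x^-2 - x^-1 + 1 - x + x^2
D3 (bracket A^6; 12 crossings at w = +2): V = 1
why: V(x) takes 3 values over 3 diagrams, fixing the grouping


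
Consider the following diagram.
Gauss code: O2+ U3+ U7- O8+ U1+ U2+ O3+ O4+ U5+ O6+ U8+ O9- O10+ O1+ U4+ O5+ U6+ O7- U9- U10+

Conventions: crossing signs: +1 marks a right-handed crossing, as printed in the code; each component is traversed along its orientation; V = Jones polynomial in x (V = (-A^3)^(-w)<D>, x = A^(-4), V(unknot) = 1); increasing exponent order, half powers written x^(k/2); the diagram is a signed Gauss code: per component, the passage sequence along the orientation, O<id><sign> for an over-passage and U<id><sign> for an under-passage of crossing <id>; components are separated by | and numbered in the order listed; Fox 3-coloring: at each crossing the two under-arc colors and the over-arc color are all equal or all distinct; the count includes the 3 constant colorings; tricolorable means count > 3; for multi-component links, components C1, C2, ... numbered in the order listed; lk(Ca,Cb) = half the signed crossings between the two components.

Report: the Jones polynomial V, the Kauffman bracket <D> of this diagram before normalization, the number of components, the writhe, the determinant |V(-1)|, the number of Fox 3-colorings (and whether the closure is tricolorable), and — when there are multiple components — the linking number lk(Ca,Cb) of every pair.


V = x^2 - x^3 + 3x^4 - 3x^5 + 3x^6 - 3x^7 + 2x^8 - x^9
<D> = -A^-18 + 2A^-14 - 3A^-10 + 3A^-6 - 3A^-2 + 3A^2 - A^6 + A^10 (w = +6)
1 component over 10 crossings, w = +6
3 Fox colorings among 3^10, |V(-1)| = 17: not tricolorable
why: |V(-1)| = 17: so not tricolorable, since 3 does not divide 17


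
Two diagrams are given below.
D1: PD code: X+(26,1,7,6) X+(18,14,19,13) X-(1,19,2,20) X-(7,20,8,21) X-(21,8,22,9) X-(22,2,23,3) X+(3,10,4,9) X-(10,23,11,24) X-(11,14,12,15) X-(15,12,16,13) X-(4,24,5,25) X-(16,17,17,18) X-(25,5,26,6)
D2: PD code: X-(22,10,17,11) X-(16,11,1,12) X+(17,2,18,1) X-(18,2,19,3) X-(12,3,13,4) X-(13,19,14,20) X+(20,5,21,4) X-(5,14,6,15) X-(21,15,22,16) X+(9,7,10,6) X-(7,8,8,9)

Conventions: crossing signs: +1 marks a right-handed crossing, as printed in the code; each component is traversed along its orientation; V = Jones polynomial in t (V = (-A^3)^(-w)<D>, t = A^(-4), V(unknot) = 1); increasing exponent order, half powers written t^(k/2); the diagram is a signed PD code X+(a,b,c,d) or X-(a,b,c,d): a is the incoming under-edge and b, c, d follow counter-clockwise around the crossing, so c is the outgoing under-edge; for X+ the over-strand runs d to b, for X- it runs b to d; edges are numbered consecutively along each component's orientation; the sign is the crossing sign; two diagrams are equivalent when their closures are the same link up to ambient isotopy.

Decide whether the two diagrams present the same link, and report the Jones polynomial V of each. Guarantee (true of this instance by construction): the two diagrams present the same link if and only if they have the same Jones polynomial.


equivalent: yes
V(D1) = t^(-13/2) - t^(-11/2) + t^(-9/2) - 2t^(-7/2) - t^(-3/2)  (w -7, c 13, <D> = A^-15 + 2A^-7 - A^-3 + A - A^5)
V(D2) = t^(-13/2) - t^(-11/2) + t^(-9/2) - 2t^(-7/2) - t^(-3/2)  [11 crossings, <D> = A^-9 + 2A^-1 - A^3 + A^7 - A^11, w = -5]
key observation: all 2 diagrams share one V(t), hence one class


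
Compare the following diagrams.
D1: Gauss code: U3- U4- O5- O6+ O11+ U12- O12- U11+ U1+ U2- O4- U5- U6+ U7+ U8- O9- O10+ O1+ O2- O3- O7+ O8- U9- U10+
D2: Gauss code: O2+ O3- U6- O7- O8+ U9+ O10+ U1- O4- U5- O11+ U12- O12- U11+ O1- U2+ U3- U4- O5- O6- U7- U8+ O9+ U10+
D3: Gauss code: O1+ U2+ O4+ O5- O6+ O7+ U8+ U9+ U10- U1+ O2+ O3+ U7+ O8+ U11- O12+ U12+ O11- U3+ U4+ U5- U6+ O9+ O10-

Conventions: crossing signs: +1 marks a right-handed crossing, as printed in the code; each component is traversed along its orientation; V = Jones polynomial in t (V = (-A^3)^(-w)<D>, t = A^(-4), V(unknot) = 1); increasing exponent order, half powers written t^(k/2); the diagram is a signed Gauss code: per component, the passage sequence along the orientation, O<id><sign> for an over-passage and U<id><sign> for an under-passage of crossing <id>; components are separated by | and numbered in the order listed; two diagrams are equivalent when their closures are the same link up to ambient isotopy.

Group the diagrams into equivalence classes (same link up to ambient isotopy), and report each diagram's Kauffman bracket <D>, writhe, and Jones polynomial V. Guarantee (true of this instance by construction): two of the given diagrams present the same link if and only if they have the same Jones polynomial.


equivalence classes: {D1} | {D2} | {D3}
D1 (bracket A^-6; 12 crossings at w = -2): V = 1
V(D2) = -t^-4 + t^-3 + t^-1  [12 crossings, <D> = A^-2 + A^6 - A^10, w = -2]
V(D3) = t^2 + t^4 - t^5 + t^6 - t^7  (w +6, c 12, <D> = -A^-10 + A^-6 - A^-2 + A^2 + A^10)
observation: 3 values of V(t) split the 3 diagrams


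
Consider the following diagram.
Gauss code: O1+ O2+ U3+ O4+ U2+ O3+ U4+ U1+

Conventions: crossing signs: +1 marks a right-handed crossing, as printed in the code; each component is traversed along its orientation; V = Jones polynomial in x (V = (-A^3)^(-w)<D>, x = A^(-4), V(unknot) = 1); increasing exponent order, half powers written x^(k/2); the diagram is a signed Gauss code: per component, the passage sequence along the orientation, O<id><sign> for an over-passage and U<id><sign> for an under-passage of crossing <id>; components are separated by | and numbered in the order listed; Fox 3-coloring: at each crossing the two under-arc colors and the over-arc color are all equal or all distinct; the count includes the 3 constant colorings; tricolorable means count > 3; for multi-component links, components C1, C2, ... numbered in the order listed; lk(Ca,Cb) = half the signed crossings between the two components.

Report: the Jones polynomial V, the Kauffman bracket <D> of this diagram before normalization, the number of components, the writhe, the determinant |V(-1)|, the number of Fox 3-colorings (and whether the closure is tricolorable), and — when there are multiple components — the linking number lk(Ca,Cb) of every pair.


V = x + x^3 - x^4
<D> = -A^-4 + 1 + A^8 (w = +4)
1 component over 4 crossings, w = +4
9 Fox colorings among 3^4, |V(-1)| = 3: tricolorable
why: V spans 3 powers of x: at least 3 crossings in any diagram


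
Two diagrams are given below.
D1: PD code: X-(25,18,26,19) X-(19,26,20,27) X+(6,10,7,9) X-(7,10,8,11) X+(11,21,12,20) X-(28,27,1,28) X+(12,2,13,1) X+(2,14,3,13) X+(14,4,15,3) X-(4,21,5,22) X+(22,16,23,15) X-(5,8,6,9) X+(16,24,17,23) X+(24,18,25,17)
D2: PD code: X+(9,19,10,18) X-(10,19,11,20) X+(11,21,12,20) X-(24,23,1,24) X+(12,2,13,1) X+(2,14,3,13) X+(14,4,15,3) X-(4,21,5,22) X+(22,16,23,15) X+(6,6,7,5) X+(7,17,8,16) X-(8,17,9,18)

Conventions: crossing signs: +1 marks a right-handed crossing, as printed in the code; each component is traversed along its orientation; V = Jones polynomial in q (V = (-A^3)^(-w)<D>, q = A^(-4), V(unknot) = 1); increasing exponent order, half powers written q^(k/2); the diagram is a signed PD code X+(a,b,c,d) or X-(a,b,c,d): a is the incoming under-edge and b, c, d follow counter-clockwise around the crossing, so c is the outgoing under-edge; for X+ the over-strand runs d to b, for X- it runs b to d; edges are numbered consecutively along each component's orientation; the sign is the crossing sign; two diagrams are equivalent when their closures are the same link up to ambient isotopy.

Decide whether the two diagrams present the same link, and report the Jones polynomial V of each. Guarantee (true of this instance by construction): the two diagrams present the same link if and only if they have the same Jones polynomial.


equivalent: yes
V(D1) = q + q^3 - q^4  (w +2, c 14, <D> = -A^-10 + A^-6 + A^2)
D2 (bracket -A^-4 + 1 + A^8; 12 crossings at w = +4): V = q + q^3 - q^4
why: from 14 to 12 crossings by R-moves: one link, two diagrams


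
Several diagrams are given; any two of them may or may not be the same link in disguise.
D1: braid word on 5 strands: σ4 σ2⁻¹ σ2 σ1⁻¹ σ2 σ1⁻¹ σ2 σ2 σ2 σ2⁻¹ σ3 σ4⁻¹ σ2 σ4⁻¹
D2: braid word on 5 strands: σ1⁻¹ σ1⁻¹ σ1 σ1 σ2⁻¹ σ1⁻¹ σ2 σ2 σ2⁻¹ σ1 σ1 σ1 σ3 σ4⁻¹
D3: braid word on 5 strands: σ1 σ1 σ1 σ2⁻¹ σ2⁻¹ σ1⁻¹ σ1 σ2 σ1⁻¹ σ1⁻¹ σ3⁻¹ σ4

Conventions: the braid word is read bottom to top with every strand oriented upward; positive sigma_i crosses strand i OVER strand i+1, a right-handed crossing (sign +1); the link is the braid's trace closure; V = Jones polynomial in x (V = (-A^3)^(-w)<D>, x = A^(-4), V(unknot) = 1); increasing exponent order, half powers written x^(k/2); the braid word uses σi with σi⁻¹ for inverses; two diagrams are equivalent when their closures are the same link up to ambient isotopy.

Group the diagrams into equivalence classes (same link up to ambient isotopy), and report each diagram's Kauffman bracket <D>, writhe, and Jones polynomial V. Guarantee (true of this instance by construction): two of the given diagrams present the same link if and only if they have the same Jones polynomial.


grouping into links: {D1} | {D2} | {D3}
V(D1) = x^-1 - 1 + 2x - 2x^2 + 2x^3 - 2x^4 + x^5  (w +2, c 14, <D> = A^-14 - 2A^-10 + 2A^-6 - 2A^-2 + 2A^2 - A^6 + A^10)
V(D2) = x + x^3 - x^4  [14 crossings, <D> = -A^-10 + A^-6 + A^2, w = +2]
D3 (bracket 1; 12 crossings at w = 0): V = 1
why: V(x) takes 3 values over 3 diagrams, fixing the grouping


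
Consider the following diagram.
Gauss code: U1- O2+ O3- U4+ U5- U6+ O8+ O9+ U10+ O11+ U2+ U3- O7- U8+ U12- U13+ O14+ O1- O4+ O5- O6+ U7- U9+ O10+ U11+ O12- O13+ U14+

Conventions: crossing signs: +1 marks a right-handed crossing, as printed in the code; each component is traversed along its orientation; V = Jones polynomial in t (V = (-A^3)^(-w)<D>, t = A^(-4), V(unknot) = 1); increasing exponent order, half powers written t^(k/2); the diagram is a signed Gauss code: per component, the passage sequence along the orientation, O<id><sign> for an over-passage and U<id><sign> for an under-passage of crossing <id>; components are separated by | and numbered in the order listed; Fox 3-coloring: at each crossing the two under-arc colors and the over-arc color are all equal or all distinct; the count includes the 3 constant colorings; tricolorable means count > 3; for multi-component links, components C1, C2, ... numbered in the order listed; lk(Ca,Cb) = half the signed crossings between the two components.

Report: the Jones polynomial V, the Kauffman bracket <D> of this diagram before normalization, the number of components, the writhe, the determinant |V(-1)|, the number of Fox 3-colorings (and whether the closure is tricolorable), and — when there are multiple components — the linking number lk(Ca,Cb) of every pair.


V(t) = t - t^2 + 2t^3 - t^4 + t^5 - t^6
bracket: -A^-12 + A^-8 - A^-4 + 2 - A^4 + A^8, w = +4
1 component, writhe +4, over 14 crossings
det 7, colorings 3 of 3^14 — not tricolorable
observation: w = +4 shifts under R1 moves; the (-A^3)^(-4) factor cancels that in V


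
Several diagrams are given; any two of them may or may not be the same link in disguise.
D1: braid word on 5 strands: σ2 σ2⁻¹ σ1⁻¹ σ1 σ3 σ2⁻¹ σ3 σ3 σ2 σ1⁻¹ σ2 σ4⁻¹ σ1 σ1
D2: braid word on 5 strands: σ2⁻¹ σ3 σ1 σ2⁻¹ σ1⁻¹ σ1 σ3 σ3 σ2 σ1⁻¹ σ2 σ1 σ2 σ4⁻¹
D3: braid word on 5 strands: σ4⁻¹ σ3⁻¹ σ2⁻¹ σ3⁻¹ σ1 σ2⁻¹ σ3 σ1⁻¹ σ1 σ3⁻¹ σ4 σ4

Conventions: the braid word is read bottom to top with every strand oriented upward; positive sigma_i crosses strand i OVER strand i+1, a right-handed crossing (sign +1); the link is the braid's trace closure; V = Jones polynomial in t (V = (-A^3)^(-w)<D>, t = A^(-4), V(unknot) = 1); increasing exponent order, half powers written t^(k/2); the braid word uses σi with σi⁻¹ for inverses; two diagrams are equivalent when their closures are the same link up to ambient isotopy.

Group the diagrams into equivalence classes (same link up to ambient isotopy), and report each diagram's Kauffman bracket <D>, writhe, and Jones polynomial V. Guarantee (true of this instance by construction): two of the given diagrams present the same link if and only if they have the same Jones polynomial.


grouping into links: {D1, D2} | {D3}
V(D1) = t - t^2 + 2t^3 - 2t^4 + 2t^5 - t^6 + t^7 - t^8  (w +4, c 14, <D> = -A^-20 + A^-16 - A^-12 + 2A^-8 - 2A^-4 + 2 - A^4 + A^8)
D2 (bracket -A^-20 + A^-16 - A^-12 + 2A^-8 - 2A^-4 + 2 - A^4 + A^8; 14 crossings at w = +4): V = t - t^2 + 2t^3 - 2t^4 + 2t^5 - t^6 + t^7 - t^8
D3 (bracket A^-2 + A^6 - A^10; 12 crossings at w = -2): V = -t^-4 + t^-3 + t^-1
why: V(t) takes 2 values over 3 diagrams, fixing the grouping


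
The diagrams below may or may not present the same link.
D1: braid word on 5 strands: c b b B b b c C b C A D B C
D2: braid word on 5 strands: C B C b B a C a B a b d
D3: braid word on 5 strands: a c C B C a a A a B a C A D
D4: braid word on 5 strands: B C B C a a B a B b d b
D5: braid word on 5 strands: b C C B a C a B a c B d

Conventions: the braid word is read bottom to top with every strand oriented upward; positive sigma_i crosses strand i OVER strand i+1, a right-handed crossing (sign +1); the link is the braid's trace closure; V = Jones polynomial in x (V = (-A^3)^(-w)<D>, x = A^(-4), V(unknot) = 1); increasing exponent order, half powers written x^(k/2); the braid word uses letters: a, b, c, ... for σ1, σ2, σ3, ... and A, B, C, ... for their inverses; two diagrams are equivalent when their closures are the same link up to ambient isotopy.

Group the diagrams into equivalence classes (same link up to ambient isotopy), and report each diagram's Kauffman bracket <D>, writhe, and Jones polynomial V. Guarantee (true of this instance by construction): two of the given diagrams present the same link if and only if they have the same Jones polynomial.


grouping into links: {D1} | {D2, D3, D4, D5}
V(D1) = x + x^3 - x^4  (w 0, c 14, <D> = -A^-16 + A^-12 + A^-4)
D2 (bracket -A^-12 + 2A^-8 - 2A^-4 + 3 - 2A^4 + 2A^8 - A^12; 12 crossings at w = 0): V = -x^-3 + 2x^-2 - 2x^-1 + 3 - 2x + 2x^2 - x^3
V(D3) = -x^-3 + 2x^-2 - 2x^-1 + 3 - 2x + 2x^2 - x^3  (w -2, c 14, <D> = -A^-18 + 2A^-14 - 2A^-10 + 3A^-6 - 2A^-2 + 2A^2 - A^6)
V(D4) = -x^-3 + 2x^-2 - 2x^-1 + 3 - 2x + 2x^2 - x^3  [12 crossings, <D> = -A^-12 + 2A^-8 - 2A^-4 + 3 - 2A^4 + 2A^8 - A^12, w = 0]
V(D5) = -x^-3 + 2x^-2 - 2x^-1 + 3 - 2x + 2x^2 - x^3  [12 crossings, <D> = -A^-12 + 2A^-8 - 2A^-4 + 3 - 2A^4 + 2A^8 - A^12, w = 0]
key observation: 2 values of V(x) split the 5 diagrams


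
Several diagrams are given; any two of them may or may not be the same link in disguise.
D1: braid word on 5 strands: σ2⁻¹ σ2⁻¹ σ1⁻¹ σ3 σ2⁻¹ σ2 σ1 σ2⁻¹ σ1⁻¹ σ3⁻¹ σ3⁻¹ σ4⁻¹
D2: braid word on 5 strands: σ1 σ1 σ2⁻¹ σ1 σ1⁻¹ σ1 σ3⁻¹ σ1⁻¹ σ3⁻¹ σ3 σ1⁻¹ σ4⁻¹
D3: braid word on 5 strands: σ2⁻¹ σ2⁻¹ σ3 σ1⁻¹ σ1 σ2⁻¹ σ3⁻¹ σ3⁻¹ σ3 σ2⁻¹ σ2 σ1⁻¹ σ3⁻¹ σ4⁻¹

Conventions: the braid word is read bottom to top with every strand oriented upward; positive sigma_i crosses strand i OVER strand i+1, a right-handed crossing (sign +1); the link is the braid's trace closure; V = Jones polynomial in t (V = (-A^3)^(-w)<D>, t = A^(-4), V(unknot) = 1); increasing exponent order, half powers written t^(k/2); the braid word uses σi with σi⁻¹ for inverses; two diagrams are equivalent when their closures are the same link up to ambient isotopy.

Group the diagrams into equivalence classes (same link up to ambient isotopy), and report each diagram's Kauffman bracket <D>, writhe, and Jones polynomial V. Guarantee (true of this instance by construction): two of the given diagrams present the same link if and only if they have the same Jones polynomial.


classes: {D1, D3} | {D2}
V(D1) = -t^-6 + t^-5 - t^-4 + 2t^-3 - t^-2 + t^-1  [12 crossings, <D> = A^-14 - A^-10 + 2A^-6 - A^-2 + A^2 - A^6, w = -6]
D2 (bracket A^-6; 12 crossings at w = -2): V = 1
V(D3) = -t^-6 + t^-5 - t^-4 + 2t^-3 - t^-2 + t^-1  (w -6, c 14, <D> = A^-14 - A^-10 + 2A^-6 - A^-2 + A^2 - A^6)
insight: 2 values of V(t) split the 3 diagrams


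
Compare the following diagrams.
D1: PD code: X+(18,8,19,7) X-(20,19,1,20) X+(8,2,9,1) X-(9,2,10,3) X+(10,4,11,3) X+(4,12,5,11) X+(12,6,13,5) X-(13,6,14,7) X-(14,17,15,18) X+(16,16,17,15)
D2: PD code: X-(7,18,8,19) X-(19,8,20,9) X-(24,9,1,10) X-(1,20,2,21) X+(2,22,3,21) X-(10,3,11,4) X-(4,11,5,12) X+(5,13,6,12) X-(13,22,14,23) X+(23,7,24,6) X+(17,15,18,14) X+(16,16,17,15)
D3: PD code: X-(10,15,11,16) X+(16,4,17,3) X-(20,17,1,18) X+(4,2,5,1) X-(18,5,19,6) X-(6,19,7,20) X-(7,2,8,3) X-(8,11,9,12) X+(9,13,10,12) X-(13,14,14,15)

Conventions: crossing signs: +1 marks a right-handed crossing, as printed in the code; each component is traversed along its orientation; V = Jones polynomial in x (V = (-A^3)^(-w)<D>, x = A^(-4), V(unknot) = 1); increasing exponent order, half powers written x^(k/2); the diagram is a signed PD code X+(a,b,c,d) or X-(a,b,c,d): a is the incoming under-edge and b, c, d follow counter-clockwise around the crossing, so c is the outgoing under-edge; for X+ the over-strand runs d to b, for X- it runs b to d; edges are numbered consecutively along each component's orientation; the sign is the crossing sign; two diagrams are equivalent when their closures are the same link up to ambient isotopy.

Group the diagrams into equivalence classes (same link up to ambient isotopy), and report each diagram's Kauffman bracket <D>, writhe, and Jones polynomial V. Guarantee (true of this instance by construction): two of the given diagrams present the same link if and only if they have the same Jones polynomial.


classes: {D1} | {D2} | {D3}
V(D1) = x + x^3 - x^4  [10 crossings, <D> = -A^-10 + A^-6 + A^2, w = +2]
V(D2) = -x^-6 + x^-5 - x^-4 + 2x^-3 - x^-2 + x^-1  [12 crossings, <D> = A^-2 - A^2 + 2A^6 - A^10 + A^14 - A^18, w = -2]
D3 (bracket A^-8 + 1 - A^4; 10 crossings at w = -4): V = -x^-4 + x^-3 + x^-1
note: 3 values of V(x) split the 3 diagrams


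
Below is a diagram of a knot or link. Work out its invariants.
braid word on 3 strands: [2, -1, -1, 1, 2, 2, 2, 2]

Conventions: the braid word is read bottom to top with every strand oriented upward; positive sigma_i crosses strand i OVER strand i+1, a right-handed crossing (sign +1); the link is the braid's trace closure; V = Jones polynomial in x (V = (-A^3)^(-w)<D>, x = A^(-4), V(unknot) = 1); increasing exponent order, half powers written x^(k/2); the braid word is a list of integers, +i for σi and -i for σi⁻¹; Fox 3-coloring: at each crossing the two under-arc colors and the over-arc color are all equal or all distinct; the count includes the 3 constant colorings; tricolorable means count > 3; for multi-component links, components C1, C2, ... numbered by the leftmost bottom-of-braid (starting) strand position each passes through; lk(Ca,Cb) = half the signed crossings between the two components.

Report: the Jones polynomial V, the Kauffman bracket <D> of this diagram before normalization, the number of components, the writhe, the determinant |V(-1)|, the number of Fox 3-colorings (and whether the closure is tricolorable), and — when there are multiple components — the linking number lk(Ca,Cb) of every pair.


V(x) = x^2 + x^4 - x^5 + x^6 - x^7
bracket: -A^-16 + A^-12 - A^-8 + A^-4 + A^4, w = +4
1 component, writhe +4, over 8 crossings
det 5, colorings 3 of 3^8 — not tricolorable
observation: w = +4 (over 8 crossings) is diagram-only; (-A^3)^(-4) removes it from V


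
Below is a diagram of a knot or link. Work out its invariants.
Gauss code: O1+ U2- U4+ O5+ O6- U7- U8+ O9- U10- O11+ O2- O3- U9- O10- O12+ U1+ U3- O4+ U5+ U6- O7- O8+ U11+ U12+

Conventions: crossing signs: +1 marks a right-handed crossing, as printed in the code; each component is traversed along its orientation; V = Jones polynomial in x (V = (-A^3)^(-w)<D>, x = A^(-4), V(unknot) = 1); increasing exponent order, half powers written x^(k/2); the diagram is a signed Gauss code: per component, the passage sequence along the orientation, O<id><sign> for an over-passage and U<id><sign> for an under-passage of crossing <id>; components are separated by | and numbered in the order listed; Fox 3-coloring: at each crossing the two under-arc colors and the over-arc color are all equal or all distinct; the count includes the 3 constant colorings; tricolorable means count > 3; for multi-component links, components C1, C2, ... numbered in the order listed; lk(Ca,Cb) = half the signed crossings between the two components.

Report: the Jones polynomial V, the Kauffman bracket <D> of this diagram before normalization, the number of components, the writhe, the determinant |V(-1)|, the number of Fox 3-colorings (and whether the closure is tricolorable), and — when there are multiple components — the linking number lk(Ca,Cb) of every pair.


V(x) = -x^-3 + x^-2 - x^-1 + 3 - x + x^2 - x^3
bracket: -A^-12 + A^-8 - A^-4 + 3 - A^4 + A^8 - A^12, w = 0
1 component, writhe 0, over 12 crossings
det 9, colorings 27 of 3^12 — tricolorable
observation: w = 0 (over 12 crossings) is diagram-only; (-A^3)^(0) removes it from V


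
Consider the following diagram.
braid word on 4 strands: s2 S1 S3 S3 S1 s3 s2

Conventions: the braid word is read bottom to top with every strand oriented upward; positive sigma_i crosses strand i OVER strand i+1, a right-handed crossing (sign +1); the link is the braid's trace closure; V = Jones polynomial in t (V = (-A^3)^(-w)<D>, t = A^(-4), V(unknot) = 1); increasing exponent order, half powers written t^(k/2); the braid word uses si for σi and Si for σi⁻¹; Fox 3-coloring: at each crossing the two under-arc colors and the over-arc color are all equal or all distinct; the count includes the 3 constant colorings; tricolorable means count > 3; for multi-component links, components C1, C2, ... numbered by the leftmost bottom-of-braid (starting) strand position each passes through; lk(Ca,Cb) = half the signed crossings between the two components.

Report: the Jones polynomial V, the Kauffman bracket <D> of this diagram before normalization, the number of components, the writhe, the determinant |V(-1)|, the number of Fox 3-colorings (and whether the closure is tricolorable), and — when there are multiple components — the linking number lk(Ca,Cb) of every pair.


Jones polynomial: V(t) = t^-2 + 2 + t^2
<D> = -A^-11 - 2A^-3 - A^5; writhe -1
components 3, writhe -1 (7 crossings)
linking number lk(C1,C2) = 0
lk(C1,C3): -1
lk(C2,C3) = +1
3-colorings: 3 of 3^7, det 4 — not tricolorable
note: summing lk over 3 pairs gives 0
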